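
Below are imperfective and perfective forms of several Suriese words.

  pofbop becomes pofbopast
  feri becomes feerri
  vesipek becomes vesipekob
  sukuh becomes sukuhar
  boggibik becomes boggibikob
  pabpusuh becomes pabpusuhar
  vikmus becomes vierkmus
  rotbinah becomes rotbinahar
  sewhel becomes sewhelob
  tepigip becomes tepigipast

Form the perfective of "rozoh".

tepigip and feri both have last vowel 'i' yet inflect differently (tepigipast, feerri), so the last vowel is not what conditions the rule; the final letter is.
"rozoh" ends in -h. The stems ending in -h (sukuh → sukuhar, pabpusuh → pabpusuhar, rotbinah → rotbinahar) add -ar.
So rozoh → rozohar.

rozohar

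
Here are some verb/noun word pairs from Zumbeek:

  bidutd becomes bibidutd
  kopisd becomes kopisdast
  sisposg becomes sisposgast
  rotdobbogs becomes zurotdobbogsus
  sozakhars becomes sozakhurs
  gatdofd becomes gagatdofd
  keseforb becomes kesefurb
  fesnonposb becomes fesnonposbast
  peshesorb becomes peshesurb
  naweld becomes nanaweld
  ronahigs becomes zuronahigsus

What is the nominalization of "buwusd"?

"buwusd" has second-to-last letter 's'. The stems whose second-to-last letter is 's' (kopisd → kopisdast, sisposg → sisposgast, fesnonposb → fesnonposbast) add -ast.
The other patterns: stems whose second-to-last letter is 'g' add zu- … -us around the stem; stems whose second-to-last letter is 'r' change the last vowel to 'u'; stems whose second-to-last letter is 'f', 'l' or 't' repeat the first consonant+vowel as a prefix.
So buwusd → buwusdast.

buwusdast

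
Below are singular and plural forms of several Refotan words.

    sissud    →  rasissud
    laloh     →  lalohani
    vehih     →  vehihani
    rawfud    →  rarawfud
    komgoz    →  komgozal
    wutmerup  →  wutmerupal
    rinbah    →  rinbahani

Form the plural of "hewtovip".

laloh and komgoz both have last vowel 'o' yet inflect differently (lalohani, komgozal), so the last vowel is not what conditions the rule; the final letter is.
"hewtovip" ends in -p. The one such stem in the data (wutmerup → wutmerupal) adds -al, so the same rule applies.
The other patterns: stems ending in -h add -ani; stems ending in -d add the prefix ra-.
So hewtovip → hewtovipal.

hewtovipal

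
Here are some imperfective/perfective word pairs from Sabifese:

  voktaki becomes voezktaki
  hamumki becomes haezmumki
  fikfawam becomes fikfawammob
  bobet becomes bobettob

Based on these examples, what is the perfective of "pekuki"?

peezkuki

voktaki and fikfawam both have 3 vowels yet inflect differently (voezktaki, fikfawammob), so the number of vowels is not what conditions the rule; whether the stem ends in a vowel or a consonant is.
"pekuki" ends in a vowel. The stems ending in a vowel (voktaki → voezktaki, hamumki → haezmumki) insert -ez- after the first vowel.
So pekuki → peezkuki.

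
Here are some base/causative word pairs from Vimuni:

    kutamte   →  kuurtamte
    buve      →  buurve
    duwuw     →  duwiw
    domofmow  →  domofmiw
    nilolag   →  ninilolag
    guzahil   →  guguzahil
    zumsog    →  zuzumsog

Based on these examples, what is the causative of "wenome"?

weurnome

"wenome" ends in -e. The stems ending in -e (kutamte → kuurtamte, buve → buurve) insert -ur- after the first vowel.
The other patterns: stems ending in -w change the last vowel to 'i'; stems ending in -g or -l repeat the first consonant+vowel as a prefix.
So wenome → weurnome.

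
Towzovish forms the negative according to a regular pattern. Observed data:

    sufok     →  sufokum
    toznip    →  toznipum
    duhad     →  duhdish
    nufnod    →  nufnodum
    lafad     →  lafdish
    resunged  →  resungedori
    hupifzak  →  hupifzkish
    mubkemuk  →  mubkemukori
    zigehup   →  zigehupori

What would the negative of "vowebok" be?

"vowebok" has last vowel 'o'. The stems whose last vowel is 'o' (nufnod → nufnodum, sufok → sufokum) add -um.
The other patterns: stems whose last vowel is 'a' delete the last vowel and add -ish; stems whose last vowel is 'e' or 'u' add -ori.
So vowebok → vowebokum.

vowebokum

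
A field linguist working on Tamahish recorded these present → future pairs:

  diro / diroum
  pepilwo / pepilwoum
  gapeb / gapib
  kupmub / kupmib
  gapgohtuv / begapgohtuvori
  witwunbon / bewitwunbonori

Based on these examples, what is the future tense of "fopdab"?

kupmub and gapgohtuv both have last vowel 'u' yet inflect differently (kupmib, begapgohtuvori), so the last vowel is not what conditions the rule; the final letter is.
"fopdab" ends in -b. The stems ending in -b (gapeb → gapib, kupmub → kupmib) change the last vowel to 'i'.
The other patterns: stems ending in -o add -um; stems ending in -n or -v add be- … -ori around the stem.
So fopdab → fopdib.

fopdib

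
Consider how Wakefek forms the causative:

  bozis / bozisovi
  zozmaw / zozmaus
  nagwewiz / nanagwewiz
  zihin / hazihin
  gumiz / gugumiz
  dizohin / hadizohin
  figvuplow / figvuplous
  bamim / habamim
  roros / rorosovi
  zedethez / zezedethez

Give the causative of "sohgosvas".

sohgosvasovi

figvuplow and roros both have last vowel 'o' yet inflect differently (figvuplous, rorosovi), so the last vowel is not what conditions the rule; the final letter is.
"sohgosvas" ends in -s. The stems ending in -s (roros → rorosovi, bozis → bozisovi) add -ovi.
So sohgosvas → sohgosvasovi.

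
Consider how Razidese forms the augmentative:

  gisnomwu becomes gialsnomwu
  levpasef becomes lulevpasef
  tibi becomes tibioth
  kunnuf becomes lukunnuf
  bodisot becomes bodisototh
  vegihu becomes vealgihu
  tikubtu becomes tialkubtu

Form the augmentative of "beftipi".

beftipioth

kunnuf and vegihu both have last vowel 'u' yet inflect differently (lukunnuf, vealgihu), so the last vowel is not what conditions the rule; the final letter is.
"beftipi" ends in -i. The one such stem in the data (tibi → tibioth) adds -oth, so the same rule applies.
So beftipi → beftipioth.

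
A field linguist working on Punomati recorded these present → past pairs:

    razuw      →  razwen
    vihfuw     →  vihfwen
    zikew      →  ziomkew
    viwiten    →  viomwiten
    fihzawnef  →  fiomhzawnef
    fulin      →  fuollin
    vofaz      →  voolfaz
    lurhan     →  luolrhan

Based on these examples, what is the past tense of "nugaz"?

razuw and zikew both end in -w yet inflect differently (razwen, ziomkew), so the final letter is not what conditions the rule; the last vowel is.
"nugaz" has last vowel 'a'. The stems whose last vowel is 'a' (vofaz → voolfaz, lurhan → luolrhan) insert -ol- after the first vowel.
So nugaz → nuolgaz.

nuolgaz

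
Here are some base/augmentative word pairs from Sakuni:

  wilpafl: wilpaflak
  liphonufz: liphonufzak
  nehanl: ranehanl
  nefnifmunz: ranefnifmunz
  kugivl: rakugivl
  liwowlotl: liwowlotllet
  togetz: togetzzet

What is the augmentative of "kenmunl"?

rakenmunl

"kenmunl" has second-to-last letter 'n'. The stems whose second-to-last letter is 'n' (nehanl → ranehanl, nefnifmunz → ranefnifmunz) add the prefix ra-.
So kenmunl → rakenmunl.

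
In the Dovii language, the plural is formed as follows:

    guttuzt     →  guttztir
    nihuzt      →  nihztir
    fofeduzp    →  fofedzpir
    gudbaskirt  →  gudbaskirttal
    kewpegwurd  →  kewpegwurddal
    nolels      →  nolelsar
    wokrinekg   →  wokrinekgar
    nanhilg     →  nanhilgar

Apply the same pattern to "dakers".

"dakers" has second-to-last letter 'r'. The stems whose second-to-last letter is 'r' (gudbaskirt → gudbaskirttal, kewpegwurd → kewpegwurddal) double the final consonant and add -al.
So dakers → dakerssal.

dakerssal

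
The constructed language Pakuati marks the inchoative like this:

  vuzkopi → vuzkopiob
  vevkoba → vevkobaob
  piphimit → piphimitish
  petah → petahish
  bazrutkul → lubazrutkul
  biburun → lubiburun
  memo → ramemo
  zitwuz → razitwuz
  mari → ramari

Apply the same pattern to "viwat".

vuzkopi and mari both end in -i yet inflect differently (vuzkopiob, ramari), so the final letter is not what conditions the rule; the first letter is.
"viwat" begins with v-. The stems beginning with v- (vuzkopi → vuzkopiob, vevkoba → vevkobaob) add -ob.
So viwat → viwatob.

viwatob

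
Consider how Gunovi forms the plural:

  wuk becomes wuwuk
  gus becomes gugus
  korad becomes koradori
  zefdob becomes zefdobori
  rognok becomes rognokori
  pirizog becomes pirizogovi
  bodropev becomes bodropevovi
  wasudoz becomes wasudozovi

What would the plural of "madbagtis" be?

wuk and rognok both end in -k yet inflect differently (wuwuk, rognokori), so the final letter is not what conditions the rule; the number of vowels is.
"madbagtis" has 3 vowels. The stems with 3 vowels (pirizog → pirizogovi, bodropev → bodropevovi, wasudoz → wasudozovi) add -ovi.
The other patterns: stems with 1 vowel repeat the first consonant+vowel as a prefix; stems with 2 vowels add -ori.
So madbagtis → madbagtisovi.

madbagtisovi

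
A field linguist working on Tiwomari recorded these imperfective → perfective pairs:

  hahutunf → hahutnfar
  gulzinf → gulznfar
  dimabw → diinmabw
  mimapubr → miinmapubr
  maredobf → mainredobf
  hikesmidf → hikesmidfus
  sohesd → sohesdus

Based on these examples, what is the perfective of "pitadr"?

pitadrus

"pitadr" has second-to-last letter 'd'. The one such stem in the data (hikesmidf → hikesmidfus) adds -us, so the same rule applies.
So pitadr → pitadrus.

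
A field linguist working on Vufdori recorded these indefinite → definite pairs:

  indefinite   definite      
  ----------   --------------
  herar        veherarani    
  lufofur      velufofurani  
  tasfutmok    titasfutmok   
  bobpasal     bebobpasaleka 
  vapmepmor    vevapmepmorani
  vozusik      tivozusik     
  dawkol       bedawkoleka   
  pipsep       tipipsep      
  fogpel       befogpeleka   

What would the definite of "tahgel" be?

dawkol and vapmepmor both have last vowel 'o' yet inflect differently (bedawkoleka, vevapmepmorani), so the last vowel is not what conditions the rule; the final letter is.
"tahgel" ends in -l. The stems ending in -l (bobpasal → bebobpasaleka, fogpel → befogpeleka, dawkol → bedawkoleka) add be- … -eka around the stem.
The other patterns: stems ending in -r add ve- … -ani around the stem; stems ending in -k or -p add the prefix ti-.
So tahgel → betahgeleka.

betahgeleka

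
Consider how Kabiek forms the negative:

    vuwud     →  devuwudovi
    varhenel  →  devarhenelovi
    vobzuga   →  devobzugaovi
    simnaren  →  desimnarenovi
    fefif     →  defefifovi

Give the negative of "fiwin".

defiwinovi

Every pair shown (vuwud → devuwudovi, varhenel → devarhenelovi, vobzuga → devobzugaovi, …) follows the same rule: add de- … -ovi around the stem.
So fiwin → defiwinovi.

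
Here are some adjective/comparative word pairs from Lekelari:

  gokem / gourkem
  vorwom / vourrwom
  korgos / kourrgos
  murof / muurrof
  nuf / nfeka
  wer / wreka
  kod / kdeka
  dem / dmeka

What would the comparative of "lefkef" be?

leurfkef

murof and nuf both end in -f yet inflect differently (muurrof, nfeka), so the final letter is not what conditions the rule; the number of vowels is.
"lefkef" has 2 vowels. The stems with 2 vowels (gokem → gourkem, vorwom → vourrwom, korgos → kourrgos) insert -ur- after the first vowel.
So lefkef → leurfkef.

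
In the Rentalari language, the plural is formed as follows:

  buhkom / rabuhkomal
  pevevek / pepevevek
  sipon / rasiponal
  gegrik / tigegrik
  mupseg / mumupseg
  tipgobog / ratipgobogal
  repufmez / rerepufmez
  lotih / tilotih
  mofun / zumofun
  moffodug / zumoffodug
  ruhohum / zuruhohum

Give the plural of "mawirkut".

zumawirkut

mupseg and moffodug both end in -g yet inflect differently (mumupseg, zumoffodug), so the final letter is not what conditions the rule; the last vowel is.
"mawirkut" has last vowel 'u'. The stems whose last vowel is 'u' (mofun → zumofun, ruhohum → zuruhohum, moffodug → zumoffodug) add the prefix zu-.
The other patterns: stems whose last vowel is 'e' repeat the first consonant+vowel as a prefix; stems whose last vowel is 'i' add the prefix ti-; stems whose last vowel is 'o' add ra- … -al around the stem.
So mawirkut → zumawirkut.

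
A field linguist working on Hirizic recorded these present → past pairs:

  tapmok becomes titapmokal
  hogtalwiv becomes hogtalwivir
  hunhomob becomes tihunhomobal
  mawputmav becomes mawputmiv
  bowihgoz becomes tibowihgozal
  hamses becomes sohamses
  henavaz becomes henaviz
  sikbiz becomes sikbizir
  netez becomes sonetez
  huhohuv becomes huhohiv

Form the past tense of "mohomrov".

sikbiz and henavaz both end in -z yet inflect differently (sikbizir, henaviz), so the final letter is not what conditions the rule; the last vowel is.
"mohomrov" has last vowel 'o'. The stems whose last vowel is 'o' (hunhomob → tihunhomobal, bowihgoz → tibowihgozal, tapmok → titapmokal) add ti- … -al around the stem.
So mohomrov → timohomroval.

timohomroval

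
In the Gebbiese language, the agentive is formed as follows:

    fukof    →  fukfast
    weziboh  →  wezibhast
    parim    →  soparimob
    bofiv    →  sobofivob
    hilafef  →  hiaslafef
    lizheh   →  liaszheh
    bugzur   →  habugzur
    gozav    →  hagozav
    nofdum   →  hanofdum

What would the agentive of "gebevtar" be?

hagebevtar

fukof and hilafef both end in -f yet inflect differently (fukfast, hiaslafef), so the final letter is not what conditions the rule; the last vowel is.
"gebevtar" has last vowel 'a'. The one such stem in the data (gozav → hagozav) adds the prefix ha-, so the same rule applies.
The other patterns: stems whose last vowel is 'o' delete the last vowel and add -ast; stems whose last vowel is 'i' add so- … -ob around the stem; stems whose last vowel is 'e' insert -as- after the first vowel.
So gebevtar → hagebevtar.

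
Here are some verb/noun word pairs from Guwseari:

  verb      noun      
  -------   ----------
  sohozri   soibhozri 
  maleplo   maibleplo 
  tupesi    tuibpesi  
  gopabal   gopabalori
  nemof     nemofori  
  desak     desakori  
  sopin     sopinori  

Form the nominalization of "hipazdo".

"hipazdo" ends in a vowel. The stems ending in a vowel (sohozri → soibhozri, maleplo → maibleplo, tupesi → tuibpesi) insert -ib- after the first vowel.
So hipazdo → hiibpazdo.

hiibpazdo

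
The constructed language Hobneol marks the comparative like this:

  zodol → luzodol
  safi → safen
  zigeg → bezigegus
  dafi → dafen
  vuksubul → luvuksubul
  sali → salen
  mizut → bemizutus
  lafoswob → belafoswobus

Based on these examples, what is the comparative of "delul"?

ludelul

"delul" ends in -l. The stems ending in -l (zodol → luzodol, vuksubul → luvuksubul) add the prefix lu-.
The other patterns: stems ending in -i drop the final letter and add -en; stems ending in -b, -g or -t add be- … -us around the stem.
So delul → ludelul.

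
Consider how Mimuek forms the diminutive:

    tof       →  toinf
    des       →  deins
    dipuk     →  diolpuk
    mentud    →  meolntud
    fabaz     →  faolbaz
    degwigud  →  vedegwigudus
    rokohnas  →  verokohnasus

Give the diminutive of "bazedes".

vebazedesus

mentud and degwigud both end in -d yet inflect differently (meolntud, vedegwigudus), so the final letter is not what conditions the rule; the number of vowels is.
"bazedes" has 3 vowels. The stems with 3 vowels (degwigud → vedegwigudus, rokohnas → verokohnasus) add ve- … -us around the stem.
So bazedes → vebazedesus.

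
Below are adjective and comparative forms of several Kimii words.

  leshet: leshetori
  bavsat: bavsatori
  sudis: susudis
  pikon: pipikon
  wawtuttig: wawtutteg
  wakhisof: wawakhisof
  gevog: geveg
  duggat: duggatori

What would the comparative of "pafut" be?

pafutori

wawtuttig and sudis both have last vowel 'i' yet inflect differently (wawtutteg, susudis), so the last vowel is not what conditions the rule; the final letter is.
"pafut" ends in -t. The stems ending in -t (duggat → duggatori, bavsat → bavsatori, leshet → leshetori) add -ori.
The other patterns: stems ending in -g change the last vowel to 'e'; stems ending in -f, -n or -s repeat the first consonant+vowel as a prefix.
So pafut → pafutori.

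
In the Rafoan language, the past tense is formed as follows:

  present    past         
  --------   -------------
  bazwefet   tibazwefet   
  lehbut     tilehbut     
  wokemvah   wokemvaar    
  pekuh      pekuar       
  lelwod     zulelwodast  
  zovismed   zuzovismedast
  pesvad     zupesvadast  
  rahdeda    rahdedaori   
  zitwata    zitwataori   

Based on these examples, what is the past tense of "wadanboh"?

wadanboar

"wadanboh" ends in -h. The stems ending in -h (wokemvah → wokemvaar, pekuh → pekuar) drop the final letter and add -ar.
So wadanboh → wadanboar.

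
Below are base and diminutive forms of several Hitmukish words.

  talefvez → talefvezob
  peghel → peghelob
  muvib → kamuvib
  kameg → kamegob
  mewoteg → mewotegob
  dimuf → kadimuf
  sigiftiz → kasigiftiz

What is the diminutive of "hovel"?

talefvez and sigiftiz both end in -z yet inflect differently (talefvezob, kasigiftiz), so the final letter is not what conditions the rule; the last vowel is.
"hovel" has last vowel 'e'. The stems whose last vowel is 'e' (kameg → kamegob, talefvez → talefvezob, mewoteg → mewotegob) add -ob.
The other pattern: stems whose last vowel is 'i' or 'u' add the prefix ka-.
So hovel → hovelob.

hovelob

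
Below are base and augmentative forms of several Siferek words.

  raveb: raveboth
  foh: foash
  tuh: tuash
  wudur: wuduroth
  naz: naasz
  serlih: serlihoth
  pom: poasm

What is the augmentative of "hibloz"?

serlih and tuh both end in -h yet inflect differently (serlihoth, tuash), so the final letter is not what conditions the rule; the number of vowels is.
"hibloz" has 2 vowels. The stems with 2 vowels (raveb → raveboth, serlih → serlihoth, wudur → wuduroth) add -oth.
The other pattern: stems with 1 vowel insert -as- after the first vowel.
So hibloz → hiblozoth.

hiblozoth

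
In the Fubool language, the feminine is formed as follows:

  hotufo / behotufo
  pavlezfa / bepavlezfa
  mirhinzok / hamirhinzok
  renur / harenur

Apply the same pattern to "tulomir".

"tulomir" ends in a consonant. The stems ending in a consonant (mirhinzok → hamirhinzok, renur → harenur) add the prefix ha-.
The other pattern: stems ending in a vowel add the prefix be-.
So tulomir → hatulomir.

hatulomir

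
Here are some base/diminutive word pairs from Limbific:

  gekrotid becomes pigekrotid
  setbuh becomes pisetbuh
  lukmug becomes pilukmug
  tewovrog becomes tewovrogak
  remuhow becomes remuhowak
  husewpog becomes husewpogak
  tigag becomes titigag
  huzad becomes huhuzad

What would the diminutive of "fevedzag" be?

fefevedzag

lukmug and tewovrog both end in -g yet inflect differently (pilukmug, tewovrogak), so the final letter is not what conditions the rule; the last vowel is.
"fevedzag" has last vowel 'a'. The stems whose last vowel is 'a' (tigag → titigag, huzad → huhuzad) repeat the first consonant+vowel as a prefix.
The other patterns: stems whose last vowel is 'i' or 'u' add the prefix pi-; stems whose last vowel is 'o' add -ak.
So fevedzag → fefevedzag.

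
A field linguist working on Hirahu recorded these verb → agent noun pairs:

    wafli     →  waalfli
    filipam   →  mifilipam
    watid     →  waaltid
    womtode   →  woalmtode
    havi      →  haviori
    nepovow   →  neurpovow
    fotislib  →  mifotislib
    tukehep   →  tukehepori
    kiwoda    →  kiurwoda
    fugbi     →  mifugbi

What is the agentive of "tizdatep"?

havi and wafli both end in -i yet inflect differently (haviori, waalfli), so the final letter is not what conditions the rule; the first letter is.
"tizdatep" begins with t-. The one such stem in the data (tukehep → tukehepori) adds -ori, so the same rule applies.
So tizdatep → tizdatepori.

tizdatepori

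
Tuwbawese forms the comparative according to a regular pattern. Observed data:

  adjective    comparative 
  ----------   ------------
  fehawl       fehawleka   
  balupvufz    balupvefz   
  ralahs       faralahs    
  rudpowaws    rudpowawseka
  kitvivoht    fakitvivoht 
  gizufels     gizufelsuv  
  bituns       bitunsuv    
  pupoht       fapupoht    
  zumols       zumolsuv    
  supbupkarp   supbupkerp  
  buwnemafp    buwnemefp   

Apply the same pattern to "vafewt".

"vafewt" has second-to-last letter 'w'. The stems whose second-to-last letter is 'w' (fehawl → fehawleka, rudpowaws → rudpowawseka) add -eka.
So vafewt → vafewteka.

vafewteka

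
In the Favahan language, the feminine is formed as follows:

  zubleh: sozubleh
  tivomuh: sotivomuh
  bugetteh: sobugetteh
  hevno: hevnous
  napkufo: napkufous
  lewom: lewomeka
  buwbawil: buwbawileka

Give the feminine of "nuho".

hevno and lewom both have last vowel 'o' yet inflect differently (hevnous, lewomeka), so the last vowel is not what conditions the rule; the final letter is.
"nuho" ends in -o. The stems ending in -o (hevno → hevnous, napkufo → napkufous) add -us.
So nuho → nuhous.

nuhous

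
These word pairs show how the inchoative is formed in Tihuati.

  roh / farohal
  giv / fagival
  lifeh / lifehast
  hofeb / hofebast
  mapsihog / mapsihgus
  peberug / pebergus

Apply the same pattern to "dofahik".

roh and lifeh both end in -h yet inflect differently (farohal, lifehast), so the final letter is not what conditions the rule; the number of vowels is.
"dofahik" has 3 vowels. The stems with 3 vowels (mapsihog → mapsihgus, peberug → pebergus) delete the last vowel and add -us.
So dofahik → dofahkus.

dofahkus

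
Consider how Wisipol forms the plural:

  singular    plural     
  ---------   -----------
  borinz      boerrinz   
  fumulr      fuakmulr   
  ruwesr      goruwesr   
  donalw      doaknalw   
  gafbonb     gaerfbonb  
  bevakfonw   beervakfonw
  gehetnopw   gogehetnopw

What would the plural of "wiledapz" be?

gowiledapz

"wiledapz" has second-to-last letter 'p'. The one such stem in the data (gehetnopw → gogehetnopw) adds the prefix go-, so the same rule applies.
The other patterns: stems whose second-to-last letter is 'l' insert -ak- after the first vowel; stems whose second-to-last letter is 'n' insert -er- after the first vowel.
So wiledapz → gowiledapz.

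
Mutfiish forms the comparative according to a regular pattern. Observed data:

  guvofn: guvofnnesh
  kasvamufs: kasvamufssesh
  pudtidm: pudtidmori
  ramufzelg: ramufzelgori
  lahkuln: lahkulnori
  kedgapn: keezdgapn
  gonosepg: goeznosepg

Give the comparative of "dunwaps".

guvofn and kedgapn both end in -n yet inflect differently (guvofnnesh, keezdgapn), so the final letter is not what conditions the rule; the second-to-last letter is.
"dunwaps" has second-to-last letter 'p'. The stems whose second-to-last letter is 'p' (gonosepg → goeznosepg, kedgapn → keezdgapn) insert -ez- after the first vowel.
So dunwaps → dueznwaps.

dueznwaps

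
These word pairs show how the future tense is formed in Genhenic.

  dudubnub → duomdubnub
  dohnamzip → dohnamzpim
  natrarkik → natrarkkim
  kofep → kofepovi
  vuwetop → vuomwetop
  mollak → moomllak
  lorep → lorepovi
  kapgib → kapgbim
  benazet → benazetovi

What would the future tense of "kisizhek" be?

kofep and dohnamzip both end in -p yet inflect differently (kofepovi, dohnamzpim), so the final letter is not what conditions the rule; the last vowel is.
"kisizhek" has last vowel 'e'. The stems whose last vowel is 'e' (kofep → kofepovi, lorep → lorepovi, benazet → benazetovi) add -ovi.
The other patterns: stems whose last vowel is 'i' delete the last vowel and add -im; stems whose last vowel is 'a', 'o' or 'u' insert -om- after the first vowel.
So kisizhek → kisizhekovi.

kisizhekovi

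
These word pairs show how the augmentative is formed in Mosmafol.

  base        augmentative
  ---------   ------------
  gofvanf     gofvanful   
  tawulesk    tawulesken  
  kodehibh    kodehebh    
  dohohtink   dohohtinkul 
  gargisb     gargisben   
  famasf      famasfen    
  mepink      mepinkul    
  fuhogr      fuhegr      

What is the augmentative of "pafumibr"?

pafumebr

gofvanf and famasf both end in -f yet inflect differently (gofvanful, famasfen), so the final letter is not what conditions the rule; the second-to-last letter is.
"pafumibr" has second-to-last letter 'b'. The one such stem in the data (kodehibh → kodehebh) changes the last vowel to 'e' (as does fuhogr), so the same rule applies.
So pafumibr → pafumebr.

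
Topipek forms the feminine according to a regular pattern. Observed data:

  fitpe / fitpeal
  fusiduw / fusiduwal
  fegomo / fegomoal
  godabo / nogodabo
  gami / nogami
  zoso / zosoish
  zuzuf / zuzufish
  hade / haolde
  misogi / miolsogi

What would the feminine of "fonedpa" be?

"fonedpa" begins with f-. The stems beginning with f- (fitpe → fitpeal, fusiduw → fusiduwal, fegomo → fegomoal) add -al.
The other patterns: stems beginning with g- add the prefix no-; stems beginning with z- add -ish; stems beginning with h- or m- insert -ol- after the first vowel.
So fonedpa → fonedpaal.

fonedpaal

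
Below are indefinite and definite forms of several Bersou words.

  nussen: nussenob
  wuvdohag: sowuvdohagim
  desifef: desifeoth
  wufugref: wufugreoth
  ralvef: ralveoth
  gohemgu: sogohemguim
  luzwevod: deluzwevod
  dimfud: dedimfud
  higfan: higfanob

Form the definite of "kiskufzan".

nussen and ralvef both have last vowel 'e' yet inflect differently (nussenob, ralveoth), so the last vowel is not what conditions the rule; the final letter is.
"kiskufzan" ends in -n. The stems ending in -n (nussen → nussenob, higfan → higfanob) add -ob.
So kiskufzan → kiskufzanob.

kiskufzanob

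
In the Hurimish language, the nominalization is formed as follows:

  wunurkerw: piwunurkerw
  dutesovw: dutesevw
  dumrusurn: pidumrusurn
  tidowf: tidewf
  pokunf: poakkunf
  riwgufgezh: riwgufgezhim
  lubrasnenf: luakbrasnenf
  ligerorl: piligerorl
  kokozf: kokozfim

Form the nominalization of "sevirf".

pisevirf

kokozf and lubrasnenf both end in -f yet inflect differently (kokozfim, luakbrasnenf), so the final letter is not what conditions the rule; the second-to-last letter is.
"sevirf" has second-to-last letter 'r'. The stems whose second-to-last letter is 'r' (ligerorl → piligerorl, wunurkerw → piwunurkerw, dumrusurn → pidumrusurn) add the prefix pi-.
The other patterns: stems whose second-to-last letter is 'z' add -im; stems whose second-to-last letter is 'n' insert -ak- after the first vowel; stems whose second-to-last letter is 'v' or 'w' change the last vowel to 'e'.
So sevirf → pisevirf.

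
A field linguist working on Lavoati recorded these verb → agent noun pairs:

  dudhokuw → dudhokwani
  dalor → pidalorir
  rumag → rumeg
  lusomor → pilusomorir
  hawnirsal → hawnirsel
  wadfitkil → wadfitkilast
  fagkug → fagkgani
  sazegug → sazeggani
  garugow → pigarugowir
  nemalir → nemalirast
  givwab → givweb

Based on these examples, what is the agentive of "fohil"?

"fohil" has last vowel 'i'. The stems whose last vowel is 'i' (wadfitkil → wadfitkilast, nemalir → nemalirast) add -ast.
The other patterns: stems whose last vowel is 'u' delete the last vowel and add -ani; stems whose last vowel is 'o' add pi- … -ir around the stem; stems whose last vowel is 'a' change the last vowel to 'e'.
So fohil → fohilast.

fohilast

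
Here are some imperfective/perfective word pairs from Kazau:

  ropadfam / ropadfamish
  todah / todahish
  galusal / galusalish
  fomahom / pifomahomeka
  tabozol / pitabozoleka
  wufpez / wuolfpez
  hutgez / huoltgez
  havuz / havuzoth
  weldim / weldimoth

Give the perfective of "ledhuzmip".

ledhuzmipoth

ropadfam and fomahom both end in -m yet inflect differently (ropadfamish, pifomahomeka), so the final letter is not what conditions the rule; the last vowel is.
"ledhuzmip" has last vowel 'i'. The one such stem in the data (weldim → weldimoth) adds -oth, so the same rule applies.
So ledhuzmip → ledhuzmipoth.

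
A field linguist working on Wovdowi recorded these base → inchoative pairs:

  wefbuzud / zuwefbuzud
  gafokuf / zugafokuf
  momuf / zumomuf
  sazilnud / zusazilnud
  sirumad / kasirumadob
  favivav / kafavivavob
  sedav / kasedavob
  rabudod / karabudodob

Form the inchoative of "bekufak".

kabekufakob

wefbuzud and sirumad both end in -d yet inflect differently (zuwefbuzud, kasirumadob), so the final letter is not what conditions the rule; the last vowel is.
"bekufak" has last vowel 'a'. The stems whose last vowel is 'a' (sirumad → kasirumadob, favivav → kafavivavob, sedav → kasedavob) add ka- … -ob around the stem.
So bekufak → kabekufakob.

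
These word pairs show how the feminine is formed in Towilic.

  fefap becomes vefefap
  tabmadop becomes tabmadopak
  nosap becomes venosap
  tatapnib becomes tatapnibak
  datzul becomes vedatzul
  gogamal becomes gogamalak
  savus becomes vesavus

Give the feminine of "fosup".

vefosup

"fosup" has 2 vowels. The stems with 2 vowels (fefap → vefefap, nosap → venosap, datzul → vedatzul) add the prefix ve-.
The other pattern: stems with 3 vowels add -ak.
So fosup → vefosup.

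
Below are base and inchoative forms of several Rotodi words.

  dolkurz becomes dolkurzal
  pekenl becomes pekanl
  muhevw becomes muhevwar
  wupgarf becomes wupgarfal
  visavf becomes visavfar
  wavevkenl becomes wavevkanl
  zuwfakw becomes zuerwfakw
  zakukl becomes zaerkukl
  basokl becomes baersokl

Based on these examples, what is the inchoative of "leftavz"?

wavevkenl and basokl both end in -l yet inflect differently (wavevkanl, baersokl), so the final letter is not what conditions the rule; the second-to-last letter is.
"leftavz" has second-to-last letter 'v'. The stems whose second-to-last letter is 'v' (muhevw → muhevwar, visavf → visavfar) add -ar.
So leftavz → leftavzar.

leftavzar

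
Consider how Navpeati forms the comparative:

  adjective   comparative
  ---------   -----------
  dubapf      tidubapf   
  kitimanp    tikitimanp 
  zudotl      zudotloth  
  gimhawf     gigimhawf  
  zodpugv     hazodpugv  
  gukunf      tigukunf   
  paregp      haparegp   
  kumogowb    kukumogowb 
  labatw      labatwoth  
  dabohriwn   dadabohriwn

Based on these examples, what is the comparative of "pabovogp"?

hapabovogp

"pabovogp" has second-to-last letter 'g'. The stems whose second-to-last letter is 'g' (paregp → haparegp, zodpugv → hazodpugv) add the prefix ha-.
The other patterns: stems whose second-to-last letter is 't' add -oth; stems whose second-to-last letter is 'w' repeat the first consonant+vowel as a prefix; stems whose second-to-last letter is 'n' or 'p' add the prefix ti-.
So pabovogp → hapabovogp.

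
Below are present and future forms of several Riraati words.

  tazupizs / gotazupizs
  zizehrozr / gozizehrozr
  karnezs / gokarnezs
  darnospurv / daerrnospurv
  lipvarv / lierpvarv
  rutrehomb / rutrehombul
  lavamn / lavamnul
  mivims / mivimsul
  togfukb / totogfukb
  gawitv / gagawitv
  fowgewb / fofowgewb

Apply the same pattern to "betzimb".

tazupizs and mivims both end in -s yet inflect differently (gotazupizs, mivimsul), so the final letter is not what conditions the rule; the second-to-last letter is.
"betzimb" has second-to-last letter 'm'. The stems whose second-to-last letter is 'm' (rutrehomb → rutrehombul, lavamn → lavamnul, mivims → mivimsul) add -ul.
The other patterns: stems whose second-to-last letter is 'z' add the prefix go-; stems whose second-to-last letter is 'r' insert -er- after the first vowel; stems whose second-to-last letter is 'k', 't' or 'w' repeat the first consonant+vowel as a prefix.
So betzimb → betzimbul.

betzimbul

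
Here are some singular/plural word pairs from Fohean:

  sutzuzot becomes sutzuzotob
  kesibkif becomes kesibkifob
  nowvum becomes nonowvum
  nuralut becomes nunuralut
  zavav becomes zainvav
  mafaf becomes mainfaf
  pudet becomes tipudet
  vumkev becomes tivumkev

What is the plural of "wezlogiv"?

sutzuzot and nuralut both end in -t yet inflect differently (sutzuzotob, nunuralut), so the final letter is not what conditions the rule; the last vowel is.
"wezlogiv" has last vowel 'i'. The one such stem in the data (kesibkif → kesibkifob) adds -ob, so the same rule applies.
The other patterns: stems whose last vowel is 'u' repeat the first consonant+vowel as a prefix; stems whose last vowel is 'a' insert -in- after the first vowel; stems whose last vowel is 'e' add the prefix ti-.
So wezlogiv → wezlogivob.

wezlogivob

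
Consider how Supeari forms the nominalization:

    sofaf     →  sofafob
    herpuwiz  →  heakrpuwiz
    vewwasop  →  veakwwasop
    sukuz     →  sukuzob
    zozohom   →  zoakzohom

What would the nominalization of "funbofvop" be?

fuaknbofvop

herpuwiz and sukuz both end in -z yet inflect differently (heakrpuwiz, sukuzob), so the final letter is not what conditions the rule; the last vowel is.
"funbofvop" has last vowel 'o'. The stems whose last vowel is 'o' (zozohom → zoakzohom, vewwasop → veakwwasop) insert -ak- after the first vowel.
So funbofvop → fuaknbofvop.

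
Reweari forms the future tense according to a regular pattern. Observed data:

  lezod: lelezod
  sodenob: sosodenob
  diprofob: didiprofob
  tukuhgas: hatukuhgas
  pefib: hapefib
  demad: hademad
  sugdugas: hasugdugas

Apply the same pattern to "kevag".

"kevag" has last vowel 'a'. The stems whose last vowel is 'a' (tukuhgas → hatukuhgas, demad → hademad, sugdugas → hasugdugas) add the prefix ha-.
So kevag → hakevag.

hakevag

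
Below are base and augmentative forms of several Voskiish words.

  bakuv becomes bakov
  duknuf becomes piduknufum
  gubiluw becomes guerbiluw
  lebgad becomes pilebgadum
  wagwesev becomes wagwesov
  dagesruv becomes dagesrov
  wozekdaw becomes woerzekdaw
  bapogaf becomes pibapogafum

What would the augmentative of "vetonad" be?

dagesruv and gubiluw both have last vowel 'u' yet inflect differently (dagesrov, guerbiluw), so the last vowel is not what conditions the rule; the final letter is.
"vetonad" ends in -d. The one such stem in the data (lebgad → pilebgadum) adds pi- … -um around the stem, so the same rule applies.
So vetonad → pivetonadum.

pivetonadum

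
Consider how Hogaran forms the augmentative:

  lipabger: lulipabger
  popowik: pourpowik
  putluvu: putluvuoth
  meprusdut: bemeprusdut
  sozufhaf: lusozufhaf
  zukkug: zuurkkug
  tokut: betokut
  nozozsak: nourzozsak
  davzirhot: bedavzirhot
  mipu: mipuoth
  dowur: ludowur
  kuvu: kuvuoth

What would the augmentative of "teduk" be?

teurduk

"teduk" ends in -k. The stems ending in -k (popowik → pourpowik, nozozsak → nourzozsak) insert -ur- after the first vowel.
So teduk → teurduk.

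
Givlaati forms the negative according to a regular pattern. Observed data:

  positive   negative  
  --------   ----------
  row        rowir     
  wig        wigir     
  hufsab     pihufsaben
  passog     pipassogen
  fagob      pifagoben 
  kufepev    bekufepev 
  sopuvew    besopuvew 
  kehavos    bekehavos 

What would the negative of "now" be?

wig and passog both end in -g yet inflect differently (wigir, pipassogen), so the final letter is not what conditions the rule; the number of vowels is.
"now" has 1 vowel. The stems with 1 vowel (row → rowir, wig → wigir) add -ir.
The other patterns: stems with 2 vowels add pi- … -en around the stem; stems with 3 vowels add the prefix be-.
So now → nowir.

nowir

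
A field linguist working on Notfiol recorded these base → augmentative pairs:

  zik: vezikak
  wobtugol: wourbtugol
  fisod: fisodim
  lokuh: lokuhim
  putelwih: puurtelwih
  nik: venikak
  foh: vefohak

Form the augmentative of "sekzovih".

foh and lokuh both end in -h yet inflect differently (vefohak, lokuhim), so the final letter is not what conditions the rule; the number of vowels is.
"sekzovih" has 3 vowels. The stems with 3 vowels (wobtugol → wourbtugol, putelwih → puurtelwih) insert -ur- after the first vowel.
So sekzovih → seurkzovih.

seurkzovih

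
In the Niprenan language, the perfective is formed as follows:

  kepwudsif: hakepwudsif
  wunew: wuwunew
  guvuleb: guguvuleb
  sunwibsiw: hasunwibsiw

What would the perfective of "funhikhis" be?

"funhikhis" has last vowel 'i'. The stems whose last vowel is 'i' (kepwudsif → hakepwudsif, sunwibsiw → hasunwibsiw) add the prefix ha-.
The other pattern: stems whose last vowel is 'e' repeat the first consonant+vowel as a prefix.
So funhikhis → hafunhikhis.

hafunhikhis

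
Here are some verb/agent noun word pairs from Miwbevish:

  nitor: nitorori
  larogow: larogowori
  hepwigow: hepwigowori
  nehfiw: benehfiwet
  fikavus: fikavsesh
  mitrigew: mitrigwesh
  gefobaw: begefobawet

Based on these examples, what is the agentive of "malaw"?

bemalawet

larogow and mitrigew both end in -w yet inflect differently (larogowori, mitrigwesh), so the final letter is not what conditions the rule; the last vowel is.
"malaw" has last vowel 'a'. The one such stem in the data (gefobaw → begefobawet) adds be- … -et around the stem, so the same rule applies.
So malaw → bemalawet.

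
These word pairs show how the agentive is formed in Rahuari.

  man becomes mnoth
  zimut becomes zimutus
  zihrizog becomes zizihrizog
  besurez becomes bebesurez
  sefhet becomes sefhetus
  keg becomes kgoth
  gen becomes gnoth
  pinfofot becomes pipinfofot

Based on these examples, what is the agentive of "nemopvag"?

nenemopvag

sefhet and pinfofot both end in -t yet inflect differently (sefhetus, pipinfofot), so the final letter is not what conditions the rule; the number of vowels is.
"nemopvag" has 3 vowels. The stems with 3 vowels (besurez → bebesurez, pinfofot → pipinfofot, zihrizog → zizihrizog) repeat the first consonant+vowel as a prefix.
The other patterns: stems with 1 vowel delete the last vowel and add -oth; stems with 2 vowels add -us.
So nemopvag → nenemopvag.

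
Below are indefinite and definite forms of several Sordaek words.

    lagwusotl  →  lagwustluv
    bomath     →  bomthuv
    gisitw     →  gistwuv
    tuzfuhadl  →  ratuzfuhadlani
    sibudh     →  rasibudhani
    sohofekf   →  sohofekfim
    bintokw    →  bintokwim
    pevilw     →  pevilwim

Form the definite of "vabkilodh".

"vabkilodh" has second-to-last letter 'd'. The stems whose second-to-last letter is 'd' (tuzfuhadl → ratuzfuhadlani, sibudh → rasibudhani) add ra- … -ani around the stem.
So vabkilodh → ravabkilodhani.

ravabkilodhani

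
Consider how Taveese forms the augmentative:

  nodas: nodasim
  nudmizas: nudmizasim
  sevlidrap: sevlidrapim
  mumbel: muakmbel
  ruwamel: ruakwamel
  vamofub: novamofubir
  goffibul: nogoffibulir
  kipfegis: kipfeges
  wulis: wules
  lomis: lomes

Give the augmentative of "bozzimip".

"bozzimip" has last vowel 'i'. The stems whose last vowel is 'i' (kipfegis → kipfeges, wulis → wules, lomis → lomes) change the last vowel to 'e'.
So bozzimip → bozzimep.

bozzimep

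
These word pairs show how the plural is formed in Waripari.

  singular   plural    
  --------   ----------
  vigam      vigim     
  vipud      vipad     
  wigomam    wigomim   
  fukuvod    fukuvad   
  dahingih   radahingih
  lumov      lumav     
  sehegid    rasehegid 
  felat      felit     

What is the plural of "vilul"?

"vilul" has last vowel 'u'. The one such stem in the data (vipud → vipad) changes the last vowel to 'a' (as do fukuvod, lumov), so the same rule applies.
The other patterns: stems whose last vowel is 'a' change the last vowel to 'i'; stems whose last vowel is 'i' add the prefix ra-.
So vilul → vilal.

vilal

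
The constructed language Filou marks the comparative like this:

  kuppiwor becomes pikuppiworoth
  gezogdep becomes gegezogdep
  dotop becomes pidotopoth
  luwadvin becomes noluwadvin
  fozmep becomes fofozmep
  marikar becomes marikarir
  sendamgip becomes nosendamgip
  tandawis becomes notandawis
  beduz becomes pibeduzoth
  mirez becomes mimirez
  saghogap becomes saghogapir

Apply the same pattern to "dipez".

sendamgip and gezogdep both end in -p yet inflect differently (nosendamgip, gegezogdep), so the final letter is not what conditions the rule; the last vowel is.
"dipez" has last vowel 'e'. The stems whose last vowel is 'e' (gezogdep → gegezogdep, fozmep → fofozmep, mirez → mimirez) repeat the first consonant+vowel as a prefix.
So dipez → didipez.

didipez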